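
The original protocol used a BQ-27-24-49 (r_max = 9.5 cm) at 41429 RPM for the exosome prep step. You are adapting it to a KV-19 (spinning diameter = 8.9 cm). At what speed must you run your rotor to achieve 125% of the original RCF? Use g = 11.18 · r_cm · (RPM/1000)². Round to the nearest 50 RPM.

RCF = 11.18 × r × (N/1000)²
RCF_original = 11.18 × 9.5 × (41.429)² = 11.18 × 9.5 × 1,716.362041 ≈ 182,294.8 × g
Target RCF = 1.25 × 182,294.8 ≈ 227,868.5 × g
Your rotor: r = 8.9 / 2 = 4.45 cm
227,868.5 = 11.18 × 4.45 × (N/1000)²
(N/1000)² = 227,868.5 / 49.751 = 4580.179
N = 1000 × √4580.179 ≈ 67,677.0

≈ 67700 RPM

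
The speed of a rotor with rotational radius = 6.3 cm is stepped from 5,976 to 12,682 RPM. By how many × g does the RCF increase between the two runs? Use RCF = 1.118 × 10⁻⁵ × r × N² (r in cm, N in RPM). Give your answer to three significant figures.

RCF₁ = 1.118 × 10⁻⁵ × 6.3 × (5976)² = 1.118 × 10⁻⁵ × 6.3 × 35,712,576 ≈ 2,515.4 × g
RCF₂ = 1.118 × 10⁻⁵ × 6.3 × (12682)² = 1.118 × 10⁻⁵ × 6.3 × 160,833,124 ≈ 11,328.1 × g
Increase = 11,328.1 − 2,515.4 = 8,812.7

8810 × g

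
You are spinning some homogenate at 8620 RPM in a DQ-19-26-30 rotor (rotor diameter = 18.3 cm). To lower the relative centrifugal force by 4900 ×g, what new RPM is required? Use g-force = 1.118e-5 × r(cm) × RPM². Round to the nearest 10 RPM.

N₂ ≈ 5140 RPM

r = 18.3 / 2 = 9.15 cm
Current RCF = 1.118 × 10⁻⁵ × 9.15 × (8620)² = 1.118 × 10⁻⁵ × 9.15 × 74,304,400 ≈ 7,601.1 × g
Target RCF = 7,601.1 − 4,900 = 2,701.1 × g
N² = 2,701.1 / (10.2297 × 10⁻⁵) = 26,404,489
N ≈ √26,404,489 ≈ 5,138.5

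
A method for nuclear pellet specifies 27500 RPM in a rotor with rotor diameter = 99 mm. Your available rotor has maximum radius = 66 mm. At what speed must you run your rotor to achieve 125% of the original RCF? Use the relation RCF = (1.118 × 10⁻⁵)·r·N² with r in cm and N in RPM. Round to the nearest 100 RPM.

Original rotor: r = 99 mm / 2 = 49.5 mm = 4.95 cm
RCF_original = 1.118 × 10⁻⁵ × 4.95 × (27500)² = 1.118 × 10⁻⁵ × 4.95 × 756,250,000 ≈ 41,851.6 × g
Target RCF = 1.25 × 41,851.6 ≈ 52,314.5 × g
Your rotor: r = 66 mm = 6.6 cm
52,314.5 = 1.118 × 10⁻⁵ × 6.6 × N²
N² = 52,314.5 / (7.3788 × 10⁻⁵) = 708,983,846
N ≈ √708,983,846 ≈ 26,626.8

≈ 26600 RPM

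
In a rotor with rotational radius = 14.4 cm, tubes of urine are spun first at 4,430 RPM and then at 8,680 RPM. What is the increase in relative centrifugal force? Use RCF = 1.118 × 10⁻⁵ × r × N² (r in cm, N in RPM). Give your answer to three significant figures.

RCF₁ = 1.118 × 10⁻⁵ × 14.4 × (4430)² = 1.118 × 10⁻⁵ × 14.4 × 19,624,900 ≈ 3,159.5 × g
RCF₂ = 1.118 × 10⁻⁵ × 14.4 × (8680)² = 1.118 × 10⁻⁵ × 14.4 × 75,342,400 ≈ 12,129.5 × g
Increase = 12,129.5 − 3,159.5 = 8,970

8970 x g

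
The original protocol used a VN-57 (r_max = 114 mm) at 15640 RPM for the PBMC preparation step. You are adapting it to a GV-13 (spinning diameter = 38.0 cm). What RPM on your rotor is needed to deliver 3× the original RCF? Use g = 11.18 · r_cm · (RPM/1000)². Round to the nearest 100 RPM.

21000 RPM

Original rotor: r = 114 mm = 11.4 cm
RCF_original = 11.18 × 11.4 × (15.64)² = 11.18 × 11.4 × 244.6096 ≈ 31,176 × g
Target RCF = 3 × 31,176 ≈ 93,528 × g
Your rotor: r = 38.0 / 2 = 19 cm
93,528 = 11.18 × 19 × (N/1000)²
(N/1000)² = 93,528 / 212.42 = 440.2975
N = 1000 × √440.2975 ≈ 20,983.3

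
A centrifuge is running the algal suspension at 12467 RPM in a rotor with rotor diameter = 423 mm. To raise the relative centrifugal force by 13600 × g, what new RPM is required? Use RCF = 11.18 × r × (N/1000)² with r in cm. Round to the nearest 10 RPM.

r = 423 mm / 2 = 211.5 mm = 21.15 cm
Current RCF = 11.18 × 21.15 × (12.467)² = 11.18 × 21.15 × 155.426089 ≈ 36,751.6 × g
Target RCF = 36,751.6 + 13,600 = 50,351.6 × g
(N/1000)² = 50,351.6 / 236.457 = 212.9419
N = 1000 × √212.9419 ≈ 14,592.5

N₂ ≈ 14590 RPM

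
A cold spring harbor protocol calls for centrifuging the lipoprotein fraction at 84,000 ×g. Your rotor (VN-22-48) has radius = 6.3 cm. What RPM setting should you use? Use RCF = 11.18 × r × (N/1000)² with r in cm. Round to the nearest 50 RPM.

RCF = 11.18 × r × (N/1000)²
84,000 = 11.18 × 6.3 × (N/1000)²
(N/1000)² = 84,000 / 70.434 = 1192.606
N = 1000 × √1192.606 ≈ 34,534.1

N ≈ 34550 RPM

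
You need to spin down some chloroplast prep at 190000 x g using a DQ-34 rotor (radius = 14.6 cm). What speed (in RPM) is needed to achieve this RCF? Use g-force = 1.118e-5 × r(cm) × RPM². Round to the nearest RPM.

RCF = 1.118 × 10⁻⁵ × r × N²
190,000 = 1.118 × 10⁻⁵ × 14.6 × N²
N² = 190,000 / (16.3228 × 10⁻⁵) = 1,164,015,978
N ≈ √1,164,015,978 ≈ 34,117.7

N ≈ 34118 RPM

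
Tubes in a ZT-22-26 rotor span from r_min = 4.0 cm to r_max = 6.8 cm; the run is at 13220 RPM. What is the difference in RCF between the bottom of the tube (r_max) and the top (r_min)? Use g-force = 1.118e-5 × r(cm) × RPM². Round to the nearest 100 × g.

5500 × g

RCF_max = 1.118 × 10⁻⁵ × 6.8 × (13220)² = 1.118 × 10⁻⁵ × 6.8 × 174,768,400 ≈ 13,286.6 × g
RCF_min = 1.118 × 10⁻⁵ × 4 × (13220)² = 1.118 × 10⁻⁵ × 4 × 174,768,400 ≈ 7,815.6 × g
ΔRCF = 13,286.6 − 7,815.6 = 5,471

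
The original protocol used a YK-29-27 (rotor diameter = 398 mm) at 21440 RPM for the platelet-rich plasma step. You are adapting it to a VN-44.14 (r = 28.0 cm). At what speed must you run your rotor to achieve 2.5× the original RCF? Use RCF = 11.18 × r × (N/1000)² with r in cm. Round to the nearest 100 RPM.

≈ 28600 RPM

Original rotor: r = 398 mm / 2 = 199 mm = 19.9 cm
RCF_original = 11.18 × 19.9 × (21.44)² = 11.18 × 19.9 × 459.6736 ≈ 102,269.1 × g
Target RCF = 2.5 × 102,269.1 ≈ 255,672.8 × g
255,672.8 = 11.18 × 28 × (N/1000)²
(N/1000)² = 255,672.8 / 313.04 = 816.7416
N = 1000 × √816.7416 ≈ 28,578.7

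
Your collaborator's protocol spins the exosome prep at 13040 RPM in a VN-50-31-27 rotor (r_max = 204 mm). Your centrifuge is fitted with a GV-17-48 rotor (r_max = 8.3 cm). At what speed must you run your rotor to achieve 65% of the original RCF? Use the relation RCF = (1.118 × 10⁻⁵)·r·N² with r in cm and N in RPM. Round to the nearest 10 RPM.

≈ 16480 RPM

Original rotor: r = 204 mm = 20.4 cm
RCF_original = 1.118 × 10⁻⁵ × 20.4 × (13040)² = 1.118 × 10⁻⁵ × 20.4 × 170,041,600 ≈ 38,781.7 × g
Target RCF = 0.65 × 38,781.7 ≈ 25,208.1 × g
25,208.1 = 1.118 × 10⁻⁵ × 8.3 × N²
N² = 25,208.1 / (9.2794 × 10⁻⁵) = 271,656,573
N ≈ √271,656,573 ≈ 16,482.0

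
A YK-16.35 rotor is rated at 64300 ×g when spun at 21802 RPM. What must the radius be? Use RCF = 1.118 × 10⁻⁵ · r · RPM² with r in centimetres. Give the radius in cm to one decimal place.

≈ 12.1 cm

RCF = 1.118 × 10⁻⁵ × r × N²
64300 = 1.118 × 10⁻⁵ × r × (21802)²
r = 64300 / (1.118 × 10⁻⁵ × 475,327,204) = 64300 / 5314.158 ≈ 12.100 cm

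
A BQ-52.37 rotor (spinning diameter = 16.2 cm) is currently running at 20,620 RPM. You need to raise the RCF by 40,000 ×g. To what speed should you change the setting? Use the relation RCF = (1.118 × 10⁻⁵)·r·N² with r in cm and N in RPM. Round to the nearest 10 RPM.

N₂ ≈ 29440 RPM

r = 16.2 / 2 = 8.1 cm
Current RCF = 1.118 × 10⁻⁵ × 8.1 × (20620)² = 1.118 × 10⁻⁵ × 8.1 × 425,184,400 ≈ 38,503.8 × g
Target RCF = 38,503.8 + 40,000 = 78,503.8 × g
N² = 78,503.8 / (9.0558 × 10⁻⁵) = 866,889,728
N ≈ √866,889,728 ≈ 29,443.0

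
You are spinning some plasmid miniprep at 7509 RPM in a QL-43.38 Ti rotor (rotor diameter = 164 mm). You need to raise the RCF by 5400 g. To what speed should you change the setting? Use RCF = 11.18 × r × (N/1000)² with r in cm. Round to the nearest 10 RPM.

10740 RPM

r = 164 mm / 2 = 82 mm = 8.2 cm
Current RCF = 11.18 × 8.2 × (7.509)² = 11.18 × 8.2 × 56.385081 ≈ 5,169.2 × g
Target RCF = 5,169.2 + 5,400 = 10,569.2 × g
(N/1000)² = 10,569.2 / 91.676 = 115.2886
N = 1000 × √115.2886 ≈ 10,737.3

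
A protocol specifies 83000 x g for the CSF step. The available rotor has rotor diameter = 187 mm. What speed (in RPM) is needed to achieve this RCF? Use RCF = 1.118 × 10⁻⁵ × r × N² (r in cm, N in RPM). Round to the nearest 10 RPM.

28180 RPM

r = 187 mm / 2 = 93.5 mm = 9.35 cm
RCF = 1.118 × 10⁻⁵ × r × N²
83,000 = 1.118 × 10⁻⁵ × 9.35 × N²
N² = 83,000 / (10.4533 × 10⁻⁵) = 794,007,634
N ≈ √794,007,634 ≈ 28,178.1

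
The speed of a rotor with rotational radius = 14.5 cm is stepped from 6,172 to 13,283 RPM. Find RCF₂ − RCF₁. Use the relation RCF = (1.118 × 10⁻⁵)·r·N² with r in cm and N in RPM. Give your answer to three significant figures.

RCF₁ = 1.118 × 10⁻⁵ × 14.5 × (6172)² = 1.118 × 10⁻⁵ × 14.5 × 38,093,584 ≈ 6,175.4 × g
RCF₂ = 1.118 × 10⁻⁵ × 14.5 × (13283)² = 1.118 × 10⁻⁵ × 14.5 × 176,438,089 ≈ 28,602.4 × g
Increase = 28,602.4 − 6,175.4 = 22,427

≈ 22400 × g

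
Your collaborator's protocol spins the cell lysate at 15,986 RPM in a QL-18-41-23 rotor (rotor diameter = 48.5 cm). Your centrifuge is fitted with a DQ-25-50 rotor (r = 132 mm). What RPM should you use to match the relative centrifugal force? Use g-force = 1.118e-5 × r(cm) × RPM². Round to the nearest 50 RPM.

≈ 21650 RPM

Original rotor: r = 48.5 / 2 = 24.25 cm
RCF = 1.118 × 10⁻⁵ × r × N²
RCF_original = 1.118 × 10⁻⁵ × 24.25 × (15986)² = 1.118 × 10⁻⁵ × 24.25 × 255,552,196 ≈ 69,284 × g
Your rotor: r = 132 mm = 13.2 cm
69,284 = 1.118 × 10⁻⁵ × 13.2 × N²
N² = 69,284 / (14.7576 × 10⁻⁵) = 469,480,132
N ≈ √469,480,132 ≈ 21,667.5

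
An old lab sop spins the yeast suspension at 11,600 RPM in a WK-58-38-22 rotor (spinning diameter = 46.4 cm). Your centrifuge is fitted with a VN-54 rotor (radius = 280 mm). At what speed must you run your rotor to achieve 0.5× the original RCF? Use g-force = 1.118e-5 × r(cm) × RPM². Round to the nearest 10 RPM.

7470 RPM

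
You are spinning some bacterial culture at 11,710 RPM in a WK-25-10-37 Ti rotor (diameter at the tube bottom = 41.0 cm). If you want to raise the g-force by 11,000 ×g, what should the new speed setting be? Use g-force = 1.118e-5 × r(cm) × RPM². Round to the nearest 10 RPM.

r = 41.0 / 2 = 20.5 cm
Current RCF = 1.118 × 10⁻⁵ × 20.5 × (11710)² = 1.118 × 10⁻⁵ × 20.5 × 137,124,100 ≈ 31,427.5 × g
Target RCF = 31,427.5 + 11,000 = 42,427.5 × g
N² = 42,427.5 / (22.919 × 10⁻⁵) = 185,119,333
N ≈ √185,119,333 ≈ 13,605.9

N₂ ≈ 13610 RPM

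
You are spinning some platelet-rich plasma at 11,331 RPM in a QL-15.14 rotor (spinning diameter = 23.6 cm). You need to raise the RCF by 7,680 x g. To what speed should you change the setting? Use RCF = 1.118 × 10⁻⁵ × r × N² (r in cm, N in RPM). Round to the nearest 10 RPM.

N₂ ≈ 13660 RPM

r = 23.6 / 2 = 11.8 cm
Current RCF = 1.118 × 10⁻⁵ × 11.8 × (11331)² = 1.118 × 10⁻⁵ × 11.8 × 128,391,561 ≈ 16,937.9 × g
Target RCF = 16,937.9 + 7,680 = 24,617.9 × g
N² = 24,617.9 / (13.1924 × 10⁻⁵) = 186,606,683
N ≈ √186,606,683 ≈ 13,660.4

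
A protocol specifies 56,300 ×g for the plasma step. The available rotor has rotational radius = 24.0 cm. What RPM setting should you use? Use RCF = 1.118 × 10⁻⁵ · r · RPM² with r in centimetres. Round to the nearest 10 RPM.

≈ 14490 RPM

56,300 = 1.118 × 10⁻⁵ × 24 × N²
N² = 56,300 / (26.832 × 10⁻⁵) = 209,824,091
N ≈ √209,824,091 ≈ 14,485.3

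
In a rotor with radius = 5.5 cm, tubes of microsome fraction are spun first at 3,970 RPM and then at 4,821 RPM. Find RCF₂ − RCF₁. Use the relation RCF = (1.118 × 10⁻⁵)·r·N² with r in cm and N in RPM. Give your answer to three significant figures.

RCF₁ = 1.118 × 10⁻⁵ × 5.5 × (3970)² = 1.118 × 10⁻⁵ × 5.5 × 15,760,900 ≈ 969.1 × g
RCF₂ = 1.118 × 10⁻⁵ × 5.5 × (4821)² = 1.118 × 10⁻⁵ × 5.5 × 23,242,041 ≈ 1,429.2 × g
Increase = 1,429.2 − 969.1 = 460.1

460 x g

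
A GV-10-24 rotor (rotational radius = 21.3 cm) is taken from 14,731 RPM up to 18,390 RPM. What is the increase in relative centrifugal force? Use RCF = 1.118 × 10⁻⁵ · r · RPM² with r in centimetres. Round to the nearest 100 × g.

28900 × g

RCF₁ = 1.118 × 10⁻⁵ × 21.3 × (14731)² = 1.118 × 10⁻⁵ × 21.3 × 217,002,361 ≈ 51,675.6 × g
RCF₂ = 1.118 × 10⁻⁵ × 21.3 × (18390)² = 1.118 × 10⁻⁵ × 21.3 × 338,192,100 ≈ 80,535 × g
Increase = 80,535 − 51,675.6 = 28,859.4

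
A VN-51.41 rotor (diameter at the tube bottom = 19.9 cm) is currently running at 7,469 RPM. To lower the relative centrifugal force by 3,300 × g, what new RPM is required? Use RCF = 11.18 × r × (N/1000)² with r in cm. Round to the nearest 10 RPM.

N₂ ≈ 5110 RPM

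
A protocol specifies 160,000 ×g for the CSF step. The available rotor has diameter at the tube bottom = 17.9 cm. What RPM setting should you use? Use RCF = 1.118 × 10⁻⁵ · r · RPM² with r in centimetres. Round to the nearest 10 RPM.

N ≈ 39990 RPM

r = 17.9 / 2 = 8.95 cm
RCF = 1.118 × 10⁻⁵ × r × N²
160,000 = 1.118 × 10⁻⁵ × 8.95 × N²
N² = 160,000 / (10.0061 × 10⁻⁵) = 1,599,024,595
N ≈ √1,599,024,595 ≈ 39,987.8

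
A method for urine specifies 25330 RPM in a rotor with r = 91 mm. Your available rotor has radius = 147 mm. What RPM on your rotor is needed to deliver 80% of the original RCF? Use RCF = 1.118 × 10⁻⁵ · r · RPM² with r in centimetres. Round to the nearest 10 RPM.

≈ 17830 RPM

Original rotor: r = 91 mm = 9.1 cm
RCF = 1.118 × 10⁻⁵ × r × N²
RCF_original = 1.118 × 10⁻⁵ × 9.1 × (25330)² = 1.118 × 10⁻⁵ × 9.1 × 641,608,900 ≈ 65,276 × g
Target RCF = 0.8 × 65,276 ≈ 52,220.8 × g
Your rotor: r = 147 mm = 14.7 cm
52,220.8 = 1.118 × 10⁻⁵ × 14.7 × N²
N² = 52,220.8 / (16.4346 × 10⁻⁵) = 317,749,139
N ≈ √317,749,139 ≈ 17,825.5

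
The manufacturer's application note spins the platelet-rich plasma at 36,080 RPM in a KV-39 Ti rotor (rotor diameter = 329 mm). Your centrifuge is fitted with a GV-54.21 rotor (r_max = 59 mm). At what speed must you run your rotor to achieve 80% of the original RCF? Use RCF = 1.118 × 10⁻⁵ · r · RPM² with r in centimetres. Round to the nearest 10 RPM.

53890 RPM

Original rotor: r = 329 mm / 2 = 164.5 mm = 16.45 cm
RCF_original = 1.118 × 10⁻⁵ × 16.45 × (36080)² = 1.118 × 10⁻⁵ × 16.45 × 1,301,766,400 ≈ 239,409.2 × g
Target RCF = 0.8 × 239,409.2 ≈ 191,527.4 × g
Your rotor: r = 59 mm = 5.9 cm
191,527.4 = 1.118 × 10⁻⁵ × 5.9 × N²
N² = 191,527.4 / (6.5962 × 10⁻⁵) = 2,903,602,074
N ≈ √2,903,602,074 ≈ 53,885.1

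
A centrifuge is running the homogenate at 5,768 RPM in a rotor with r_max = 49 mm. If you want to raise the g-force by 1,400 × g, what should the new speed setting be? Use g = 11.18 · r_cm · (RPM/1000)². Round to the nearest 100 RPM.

r = 49 mm = 4.9 cm
Current RCF = 11.18 × 4.9 × (5.768)² = 11.18 × 4.9 × 33.269824 ≈ 1,822.6 × g
Target RCF = 1,822.6 + 1,400 = 3,222.6 × g
(N/1000)² = 3,222.6 / 54.782 = 58.82589
N = 1000 × √58.82589 ≈ 7,669.8

≈ 7700 RPM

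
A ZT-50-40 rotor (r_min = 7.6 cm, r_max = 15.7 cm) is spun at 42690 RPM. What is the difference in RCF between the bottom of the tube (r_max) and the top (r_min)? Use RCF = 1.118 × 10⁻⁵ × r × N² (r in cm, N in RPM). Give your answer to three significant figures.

RCF_max = 1.118 × 10⁻⁵ × 15.7 × (42690)² = 1.118 × 10⁻⁵ × 15.7 × 1,822,436,100 ≈ 319,884.9 × g
RCF_min = 1.118 × 10⁻⁵ × 7.6 × (42690)² = 1.118 × 10⁻⁵ × 7.6 × 1,822,436,100 ≈ 154,848.8 × g
ΔRCF = 319,884.9 − 154,848.8 = 165,036.1

165000 ×g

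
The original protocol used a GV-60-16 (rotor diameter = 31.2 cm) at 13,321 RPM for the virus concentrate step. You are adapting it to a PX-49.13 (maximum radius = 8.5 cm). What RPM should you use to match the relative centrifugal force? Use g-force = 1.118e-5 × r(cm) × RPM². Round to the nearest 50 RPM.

Original rotor: r = 31.2 / 2 = 15.6 cm
RCF_original = 1.118 × 10⁻⁵ × 15.6 × (13321)² = 1.118 × 10⁻⁵ × 15.6 × 177,449,041 ≈ 30,948.5 × g
30,948.5 = 1.118 × 10⁻⁵ × 8.5 × N²
N² = 30,948.5 / (9.503 × 10⁻⁵) = 325,670,841
N ≈ √325,670,841 ≈ 18,046.4

≈ 18050 RPM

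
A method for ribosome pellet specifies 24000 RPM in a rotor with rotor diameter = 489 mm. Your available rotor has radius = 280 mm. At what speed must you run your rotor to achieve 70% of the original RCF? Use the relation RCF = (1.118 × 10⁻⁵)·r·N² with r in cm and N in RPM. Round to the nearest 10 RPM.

18760 RPM

Original rotor: r = 489 mm / 2 = 244.5 mm = 24.45 cm
RCF = 1.118 × 10⁻⁵ × r × N²
RCF_original = 1.118 × 10⁻⁵ × 24.45 × (24000)² = 1.118 × 10⁻⁵ × 24.45 × 576,000,000 ≈ 157,450.2 × g
Target RCF = 0.7 × 157,450.2 ≈ 110,215.1 × g
Your rotor: r = 280 mm = 28.0 cm
110,215.1 = 1.118 × 10⁻⁵ × 28 × N²
N² = 110,215.1 / (31.304 × 10⁻⁵) = 352,079,926
N ≈ √352,079,926 ≈ 18,763.8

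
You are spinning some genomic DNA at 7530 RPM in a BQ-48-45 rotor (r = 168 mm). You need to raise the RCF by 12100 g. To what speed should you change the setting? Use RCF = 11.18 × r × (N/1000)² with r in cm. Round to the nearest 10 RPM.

r = 168 mm = 16.8 cm
Current RCF = 11.18 × 16.8 × (7.53)² = 11.18 × 16.8 × 56.7009 ≈ 10,649.8 × g
Target RCF = 10,649.8 + 12,100 = 22,749.8 × g
(N/1000)² = 22,749.8 / 187.824 = 121.123
N = 1000 × √121.123 ≈ 11,005.6

11010 RPM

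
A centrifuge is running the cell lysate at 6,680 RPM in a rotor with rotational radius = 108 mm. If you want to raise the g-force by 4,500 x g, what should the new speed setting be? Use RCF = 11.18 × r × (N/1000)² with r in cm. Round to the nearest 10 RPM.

r = 108 mm = 10.8 cm
Current RCF = 11.18 × 10.8 × (6.68)² = 11.18 × 10.8 × 44.6224 ≈ 5,387.9 × g
Target RCF = 5,387.9 + 4,500 = 9,887.9 × g
(N/1000)² = 9,887.9 / 120.744 = 81.89144
N = 1000 × √81.89144 ≈ 9,049.4

9050 RPM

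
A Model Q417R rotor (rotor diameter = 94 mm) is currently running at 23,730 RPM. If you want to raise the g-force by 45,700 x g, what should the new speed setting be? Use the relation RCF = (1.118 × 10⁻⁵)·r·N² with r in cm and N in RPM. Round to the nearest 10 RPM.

≈ 37850 RPM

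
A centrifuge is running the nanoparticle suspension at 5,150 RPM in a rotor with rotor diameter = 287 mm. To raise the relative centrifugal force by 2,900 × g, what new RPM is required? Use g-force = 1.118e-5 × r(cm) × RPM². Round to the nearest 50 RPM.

6700 RPM

r = 287 mm / 2 = 143.5 mm = 14.35 cm
Current RCF = 1.118 × 10⁻⁵ × 14.35 × (5150)² = 1.118 × 10⁻⁵ × 14.35 × 26,522,500 ≈ 4,255.1 × g
Target RCF = 4,255.1 + 2,900 = 7,155.1 × g
N² = 7,155.1 / (16.0433 × 10⁻⁵) = 44,598,680
N ≈ √44,598,680 ≈ 6,678.2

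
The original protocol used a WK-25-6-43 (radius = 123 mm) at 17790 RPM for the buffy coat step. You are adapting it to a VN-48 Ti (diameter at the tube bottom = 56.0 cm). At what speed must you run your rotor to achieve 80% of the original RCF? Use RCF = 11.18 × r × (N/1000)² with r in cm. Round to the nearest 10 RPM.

≈ 10550 RPM

Original rotor: r = 123 mm = 12.3 cm
RCF = 11.18 × r × (N/1000)²
RCF_original = 11.18 × 12.3 × (17.79)² = 11.18 × 12.3 × 316.4841 ≈ 43,521 × g
Target RCF = 0.8 × 43,521 ≈ 34,816.8 × g
Your rotor: r = 56.0 / 2 = 28 cm
34,816.8 = 11.18 × 28 × (N/1000)²
(N/1000)² = 34,816.8 / 313.04 = 111.2216
N = 1000 × √111.2216 ≈ 10,546.2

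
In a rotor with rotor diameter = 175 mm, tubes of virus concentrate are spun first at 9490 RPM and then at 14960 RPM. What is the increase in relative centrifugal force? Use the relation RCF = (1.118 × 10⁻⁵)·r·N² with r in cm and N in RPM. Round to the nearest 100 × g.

≈ 13100 g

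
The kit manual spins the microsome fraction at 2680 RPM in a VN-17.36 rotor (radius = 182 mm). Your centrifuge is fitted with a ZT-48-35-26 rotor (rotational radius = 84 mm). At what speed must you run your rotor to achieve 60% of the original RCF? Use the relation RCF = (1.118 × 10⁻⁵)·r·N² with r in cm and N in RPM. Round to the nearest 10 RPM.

Original rotor: r = 182 mm = 18.2 cm
RCF = 1.118 × 10⁻⁵ × r × N²
RCF_original = 1.118 × 10⁻⁵ × 18.2 × (2680)² = 1.118 × 10⁻⁵ × 18.2 × 7,182,400 ≈ 1,461.4 × g
Target RCF = 0.6 × 1,461.4 ≈ 876.8 × g
Your rotor: r = 84 mm = 8.4 cm
876.8 = 1.118 × 10⁻⁵ × 8.4 × N²
N² = 876.8 / (9.3912 × 10⁻⁵) = 9,336,400
N ≈ √9,336,400 ≈ 3,055.6

≈ 3060 RPM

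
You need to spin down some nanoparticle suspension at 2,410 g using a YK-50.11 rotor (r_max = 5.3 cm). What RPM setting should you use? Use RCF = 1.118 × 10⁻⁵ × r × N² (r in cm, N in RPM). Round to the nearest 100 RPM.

N ≈ 6400 RPM

RCF = 1.118 × 10⁻⁵ × r × N²
2,410 = 1.118 × 10⁻⁵ × 5.3 × N²
N² = 2,410 / (5.9254 × 10⁻⁵) = 40,672,360
N ≈ √40,672,360 ≈ 6,377.5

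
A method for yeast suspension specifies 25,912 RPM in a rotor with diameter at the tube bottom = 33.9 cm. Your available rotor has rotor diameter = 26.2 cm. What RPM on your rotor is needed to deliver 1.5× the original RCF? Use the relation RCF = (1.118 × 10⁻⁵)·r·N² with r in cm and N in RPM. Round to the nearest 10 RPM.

Original rotor: r = 33.9 / 2 = 16.95 cm
RCF_original = 1.118 × 10⁻⁵ × 16.95 × (25912)² = 1.118 × 10⁻⁵ × 16.95 × 671,431,744 ≈ 127,237 × g
Target RCF = 1.5 × 127,237 ≈ 190,855.5 × g
Your rotor: r = 26.2 / 2 = 13.1 cm
190,855.5 = 1.118 × 10⁻⁵ × 13.1 × N²
N² = 190,855.5 / (14.6458 × 10⁻⁵) = 1,303,141,515
N ≈ √1,303,141,515 ≈ 36,099.1

≈ 36100 RPM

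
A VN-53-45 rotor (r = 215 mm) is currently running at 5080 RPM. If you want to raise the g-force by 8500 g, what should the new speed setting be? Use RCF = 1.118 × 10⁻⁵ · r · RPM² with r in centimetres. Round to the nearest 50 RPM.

N₂ ≈ 7800 RPM

r = 215 mm = 21.5 cm
Current RCF = 1.118 × 10⁻⁵ × 21.5 × (5080)² = 1.118 × 10⁻⁵ × 21.5 × 25,806,400 ≈ 6,203.1 × g
Target RCF = 6,203.1 + 8,500 = 14,703.1 × g
N² = 14,703.1 / (24.037 × 10⁻⁵) = 61,168,615
N ≈ √61,168,615 ≈ 7,821.0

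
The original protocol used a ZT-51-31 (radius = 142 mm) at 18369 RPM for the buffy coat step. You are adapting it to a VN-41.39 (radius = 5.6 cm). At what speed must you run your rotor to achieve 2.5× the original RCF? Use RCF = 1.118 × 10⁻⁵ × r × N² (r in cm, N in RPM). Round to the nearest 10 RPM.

≈ 46250 RPM

Original rotor: r = 142 mm = 14.2 cm
RCF_original = 1.118 × 10⁻⁵ × 14.2 × (18369)² = 1.118 × 10⁻⁵ × 14.2 × 337,420,161 ≈ 53,567.5 × g
Target RCF = 2.5 × 53,567.5 ≈ 133,918.8 × g
133,918.8 = 1.118 × 10⁻⁵ × 5.6 × N²
N² = 133,918.8 / (6.2608 × 10⁻⁵) = 2,139,004,600
N ≈ √2,139,004,600 ≈ 46,249.4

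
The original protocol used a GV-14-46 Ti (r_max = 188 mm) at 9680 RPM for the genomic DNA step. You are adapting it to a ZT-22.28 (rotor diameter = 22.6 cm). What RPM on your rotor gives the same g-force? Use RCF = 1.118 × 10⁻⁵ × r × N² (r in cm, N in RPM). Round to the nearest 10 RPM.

Original rotor: r = 188 mm = 18.8 cm
RCF_original = 1.118 × 10⁻⁵ × 18.8 × (9680)² = 1.118 × 10⁻⁵ × 18.8 × 93,702,400 ≈ 19,694.7 × g
Your rotor: r = 22.6 / 2 = 11.3 cm
19,694.7 = 1.118 × 10⁻⁵ × 11.3 × N²
N² = 19,694.7 / (12.6334 × 10⁻⁵) = 155,893,900
N ≈ √155,893,900 ≈ 12,485.7

≈ 12490 RPM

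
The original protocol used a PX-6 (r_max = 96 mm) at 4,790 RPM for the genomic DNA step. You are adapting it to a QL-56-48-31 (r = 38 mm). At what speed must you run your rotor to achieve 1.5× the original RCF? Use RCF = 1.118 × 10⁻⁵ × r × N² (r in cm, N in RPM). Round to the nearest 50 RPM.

Original rotor: r = 96 mm = 9.6 cm
RCF_original = 1.118 × 10⁻⁵ × 9.6 × (4790)² = 1.118 × 10⁻⁵ × 9.6 × 22,944,100 ≈ 2,462.5 × g
Target RCF = 1.5 × 2,462.5 ≈ 3,693.8 × g
Your rotor: r = 38 mm = 3.8 cm
3,693.8 = 1.118 × 10⁻⁵ × 3.8 × N²
N² = 3,693.8 / (4.2484 × 10⁻⁵) = 86,945,674
N ≈ √86,945,674 ≈ 9,324.5

9300 RPM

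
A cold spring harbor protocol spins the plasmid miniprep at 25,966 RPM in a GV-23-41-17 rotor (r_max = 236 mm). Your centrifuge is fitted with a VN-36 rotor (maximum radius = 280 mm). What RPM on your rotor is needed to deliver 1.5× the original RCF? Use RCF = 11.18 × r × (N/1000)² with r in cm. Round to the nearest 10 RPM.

Original rotor: r = 236 mm = 23.6 cm
RCF_original = 11.18 × 23.6 × (25.966)² = 11.18 × 23.6 × 674.233156 ≈ 177,895.1 × g
Target RCF = 1.5 × 177,895.1 ≈ 266,842.7 × g
Your rotor: r = 280 mm = 28.0 cm
266,842.7 = 11.18 × 28 × (N/1000)²
(N/1000)² = 266,842.7 / 313.04 = 852.4237
N = 1000 × √852.4237 ≈ 29,196.3

29200 RPM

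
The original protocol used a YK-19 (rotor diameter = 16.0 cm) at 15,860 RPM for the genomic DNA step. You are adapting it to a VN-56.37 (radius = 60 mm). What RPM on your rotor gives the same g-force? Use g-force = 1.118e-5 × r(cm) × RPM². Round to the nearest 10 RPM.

≈ 18310 RPM

Original rotor: r = 16.0 / 2 = 8 cm
RCF = 1.118 × 10⁻⁵ × r × N²
RCF_original = 1.118 × 10⁻⁵ × 8 × (15860)² = 1.118 × 10⁻⁵ × 8 × 251,539,600 ≈ 22,497.7 × g
Your rotor: r = 60 mm = 6.0 cm
22,497.7 = 1.118 × 10⁻⁵ × 6 × N²
N² = 22,497.7 / (6.708 × 10⁻⁵) = 335,386,106
N ≈ √335,386,106 ≈ 18,313.5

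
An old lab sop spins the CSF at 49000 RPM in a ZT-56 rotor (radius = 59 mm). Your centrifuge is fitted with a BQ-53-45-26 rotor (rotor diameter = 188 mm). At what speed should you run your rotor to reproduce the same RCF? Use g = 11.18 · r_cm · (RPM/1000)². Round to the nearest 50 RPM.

Original rotor: r = 59 mm = 5.9 cm
RCF = 11.18 × r × (N/1000)²
RCF_original = 11.18 × 5.9 × (49)² = 11.18 × 5.9 × 2,401 ≈ 158,374.8 × g
Your rotor: r = 188 mm / 2 = 94 mm = 9.4 cm
158,374.8 = 11.18 × 9.4 × (N/1000)²
(N/1000)² = 158,374.8 / 105.092 = 1507.011
N = 1000 × √1507.011 ≈ 38,820.2

38800 RPM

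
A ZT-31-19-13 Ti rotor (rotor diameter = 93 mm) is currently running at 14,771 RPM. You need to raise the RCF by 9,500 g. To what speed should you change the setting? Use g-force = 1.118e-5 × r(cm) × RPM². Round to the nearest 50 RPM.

N₂ ≈ 20000 RPM

r = 93 mm / 2 = 46.5 mm = 4.65 cm
Current RCF = 1.118 × 10⁻⁵ × 4.65 × (14771)² = 1.118 × 10⁻⁵ × 4.65 × 218,182,441 ≈ 11,342.7 × g
Target RCF = 11,342.7 + 9,500 = 20,842.7 × g
N² = 20,842.7 / (5.1987 × 10⁻⁵) = 400,921,384
N ≈ √400,921,384 ≈ 20,023.0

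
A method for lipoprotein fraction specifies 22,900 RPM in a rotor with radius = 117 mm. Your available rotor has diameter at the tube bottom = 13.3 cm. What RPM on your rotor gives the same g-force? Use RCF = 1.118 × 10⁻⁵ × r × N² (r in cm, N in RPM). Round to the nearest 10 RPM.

30380 RPM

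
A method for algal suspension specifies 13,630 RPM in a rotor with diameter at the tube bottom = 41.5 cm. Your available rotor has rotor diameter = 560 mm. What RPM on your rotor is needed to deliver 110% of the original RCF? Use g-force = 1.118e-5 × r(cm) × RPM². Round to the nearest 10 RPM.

Original rotor: r = 41.5 / 2 = 20.75 cm
RCF_original = 1.118 × 10⁻⁵ × 20.75 × (13630)² = 1.118 × 10⁻⁵ × 20.75 × 185,776,900 ≈ 43,097.5 × g
Target RCF = 1.1 × 43,097.5 ≈ 47,407.3 × g
Your rotor: r = 560 mm / 2 = 280 mm = 28 cm
47,407.3 = 1.118 × 10⁻⁵ × 28 × N²
N² = 47,407.3 / (31.304 × 10⁻⁵) = 151,441,669
N ≈ √151,441,669 ≈ 12,306.2

≈ 12310 RPM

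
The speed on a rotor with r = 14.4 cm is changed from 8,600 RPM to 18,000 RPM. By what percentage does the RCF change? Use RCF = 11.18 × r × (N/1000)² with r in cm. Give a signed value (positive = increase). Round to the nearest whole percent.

RCF ∝ N², so the ratio is (18000/8600)² = (2.093023)² = 4.3807.
Change = 4.3807 − 1 = +3.3807 → +338.1%.

+338%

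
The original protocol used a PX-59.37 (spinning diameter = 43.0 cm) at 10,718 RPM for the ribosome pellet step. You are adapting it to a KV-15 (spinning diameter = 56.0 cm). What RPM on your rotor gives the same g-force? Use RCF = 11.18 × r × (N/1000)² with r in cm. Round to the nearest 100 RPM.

≈ 9400 RPM

Original rotor: r = 43.0 / 2 = 21.5 cm
RCF = 11.18 × r × (N/1000)²
RCF_original = 11.18 × 21.5 × (10.718)² = 11.18 × 21.5 × 114.875524 ≈ 27,612.6 × g
Your rotor: r = 56.0 / 2 = 28 cm
27,612.6 = 11.18 × 28 × (N/1000)²
(N/1000)² = 27,612.6 / 313.04 = 88.2079
N = 1000 × √88.2079 ≈ 9,391.9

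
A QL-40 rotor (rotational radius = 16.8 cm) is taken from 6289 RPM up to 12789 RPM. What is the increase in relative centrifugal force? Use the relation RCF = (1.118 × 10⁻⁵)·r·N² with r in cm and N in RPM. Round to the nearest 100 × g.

RCF₁ = 1.118 × 10⁻⁵ × 16.8 × (6289)² = 1.118 × 10⁻⁵ × 16.8 × 39,551,521 ≈ 7,428.7 × g
RCF₂ = 1.118 × 10⁻⁵ × 16.8 × (12789)² = 1.118 × 10⁻⁵ × 16.8 × 163,558,521 ≈ 30,720.2 × g
Increase = 30,720.2 − 7,428.7 = 23,291.5

≈ 23300 g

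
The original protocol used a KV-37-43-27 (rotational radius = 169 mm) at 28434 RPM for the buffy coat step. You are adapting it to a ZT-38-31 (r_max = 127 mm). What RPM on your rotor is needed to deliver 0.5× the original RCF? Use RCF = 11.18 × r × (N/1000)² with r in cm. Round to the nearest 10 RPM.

23190 RPM

Original rotor: r = 169 mm = 16.9 cm
RCF = 11.18 × r × (N/1000)²
RCF_original = 11.18 × 16.9 × (28.434)² = 11.18 × 16.9 × 808.492356 ≈ 152,758.2 × g
Target RCF = 0.5 × 152,758.2 ≈ 76,379.1 × g
Your rotor: r = 127 mm = 12.7 cm
76,379.1 = 11.18 × 12.7 × (N/1000)²
(N/1000)² = 76,379.1 / 141.986 = 537.934
N = 1000 × √537.934 ≈ 23,193.4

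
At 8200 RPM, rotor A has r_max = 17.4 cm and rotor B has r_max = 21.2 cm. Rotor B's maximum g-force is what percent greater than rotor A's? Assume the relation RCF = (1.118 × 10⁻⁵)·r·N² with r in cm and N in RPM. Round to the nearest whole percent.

22%

At equal RPM, RCF scales linearly with r: ratio = 21.2 / 17.4 = 1.2184.
So rotor B delivers 21.8% more g-force.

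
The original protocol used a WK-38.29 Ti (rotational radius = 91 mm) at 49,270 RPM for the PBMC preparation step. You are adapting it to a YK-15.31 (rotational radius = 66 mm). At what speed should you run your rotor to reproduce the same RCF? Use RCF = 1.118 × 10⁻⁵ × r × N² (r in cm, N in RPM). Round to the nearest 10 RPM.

Original rotor: r = 91 mm = 9.1 cm
RCF_original = 1.118 × 10⁻⁵ × 9.1 × (49270)² = 1.118 × 10⁻⁵ × 9.1 × 2,427,532,900 ≈ 246,972.3 × g
Your rotor: r = 66 mm = 6.6 cm
246,972.3 = 1.118 × 10⁻⁵ × 6.6 × N²
N² = 246,972.3 / (7.3788 × 10⁻⁵) = 3,347,052,366
N ≈ √3,347,052,366 ≈ 57,853.7

57850 RPM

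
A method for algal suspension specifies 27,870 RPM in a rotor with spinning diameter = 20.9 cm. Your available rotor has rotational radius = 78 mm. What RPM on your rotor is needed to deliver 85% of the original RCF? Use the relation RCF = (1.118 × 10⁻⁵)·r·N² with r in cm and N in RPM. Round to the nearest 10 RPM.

Original rotor: r = 20.9 / 2 = 10.45 cm
RCF = 1.118 × 10⁻⁵ × r × N²
RCF_original = 1.118 × 10⁻⁵ × 10.45 × (27870)² = 1.118 × 10⁻⁵ × 10.45 × 776,736,900 ≈ 90,746.9 × g
Target RCF = 0.85 × 90,746.9 ≈ 77,134.9 × g
Your rotor: r = 78 mm = 7.8 cm
77,134.9 = 1.118 × 10⁻⁵ × 7.8 × N²
N² = 77,134.9 / (8.7204 × 10⁻⁵) = 884,533,966
N ≈ √884,533,966 ≈ 29,741.1

≈ 29740 RPM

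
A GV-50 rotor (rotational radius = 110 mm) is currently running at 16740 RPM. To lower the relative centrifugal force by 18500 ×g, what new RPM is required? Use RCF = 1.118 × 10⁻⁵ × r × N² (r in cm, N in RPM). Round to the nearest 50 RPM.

11400 RPM

r = 110 mm = 11.0 cm
Current RCF = 1.118 × 10⁻⁵ × 11 × (16740)² = 1.118 × 10⁻⁵ × 11 × 280,227,600 ≈ 34,462.4 × g
Target RCF = 34,462.4 − 18,500 = 15,962.4 × g
N² = 15,962.4 / (12.298 × 10⁻⁵) = 129,796,715
N ≈ √129,796,715 ≈ 11,392.8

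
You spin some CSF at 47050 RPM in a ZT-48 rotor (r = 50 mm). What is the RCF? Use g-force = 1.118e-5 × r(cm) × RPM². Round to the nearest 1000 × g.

124000 x g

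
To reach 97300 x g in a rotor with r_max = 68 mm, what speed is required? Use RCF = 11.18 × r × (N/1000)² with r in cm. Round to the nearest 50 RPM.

r = 68 mm = 6.8 cm
97,300 = 11.18 × 6.8 × (N/1000)²
(N/1000)² = 97,300 / 76.024 = 1279.859
N = 1000 × √1279.859 ≈ 35,775.1

≈ 35800 RPM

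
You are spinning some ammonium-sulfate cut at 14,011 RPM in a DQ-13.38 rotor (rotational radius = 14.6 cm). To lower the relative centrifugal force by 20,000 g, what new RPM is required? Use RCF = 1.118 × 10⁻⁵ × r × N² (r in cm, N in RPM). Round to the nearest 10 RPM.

8590 RPM

Current RCF = 1.118 × 10⁻⁵ × 14.6 × (14011)² = 1.118 × 10⁻⁵ × 14.6 × 196,308,121 ≈ 32,043 × g
Target RCF = 32,043 − 20,000 = 12,043 × g
N² = 12,043 / (16.3228 × 10⁻⁵) = 73,780,234
N ≈ √73,780,234 ≈ 8,589.5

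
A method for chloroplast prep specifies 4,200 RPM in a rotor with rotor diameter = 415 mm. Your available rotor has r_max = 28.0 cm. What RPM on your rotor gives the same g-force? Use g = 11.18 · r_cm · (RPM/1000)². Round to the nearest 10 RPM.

Original rotor: r = 415 mm / 2 = 207.5 mm = 20.75 cm
RCF_original = 11.18 × 20.75 × (4.2)² = 11.18 × 20.75 × 17.64 ≈ 4,092.2 × g
4,092.2 = 11.18 × 28 × (N/1000)²
(N/1000)² = 4,092.2 / 313.04 = 13.07245
N = 1000 × √13.07245 ≈ 3,615.6

3620 RPM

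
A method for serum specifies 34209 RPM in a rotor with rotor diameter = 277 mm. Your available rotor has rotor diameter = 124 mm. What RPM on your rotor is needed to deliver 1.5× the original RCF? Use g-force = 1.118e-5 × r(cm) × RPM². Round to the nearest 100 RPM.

≈ 62600 RPM

Original rotor: r = 277 mm / 2 = 138.5 mm = 13.85 cm
RCF_original = 1.118 × 10⁻⁵ × 13.85 × (34209)² = 1.118 × 10⁻⁵ × 13.85 × 1,170,255,681 ≈ 181,205.9 × g
Target RCF = 1.5 × 181,205.9 ≈ 271,808.8 × g
Your rotor: r = 124 mm / 2 = 62 mm = 6.2 cm
271,808.8 = 1.118 × 10⁻⁵ × 6.2 × N²
N² = 271,808.8 / (6.9316 × 10⁻⁵) = 3,921,299,556
N ≈ √3,921,299,556 ≈ 62,620.3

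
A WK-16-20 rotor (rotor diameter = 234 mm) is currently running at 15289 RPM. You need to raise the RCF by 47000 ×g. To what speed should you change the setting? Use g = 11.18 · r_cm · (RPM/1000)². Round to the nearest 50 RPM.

≈ 24350 RPM

r = 234 mm / 2 = 117 mm = 11.7 cm
Current RCF = 11.18 × 11.7 × (15.289)² = 11.18 × 11.7 × 233.753521 ≈ 30,576.4 × g
Target RCF = 30,576.4 + 47,000 = 77,576.4 × g
(N/1000)² = 77,576.4 / 130.806 = 593.0645
N = 1000 × √593.0645 ≈ 24,352.9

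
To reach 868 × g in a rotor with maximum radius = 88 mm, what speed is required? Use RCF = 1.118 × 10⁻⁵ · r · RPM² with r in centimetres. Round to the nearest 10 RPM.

N ≈ 2970 RPM

r = 88 mm = 8.8 cm
868 = 1.118 × 10⁻⁵ × 8.8 × N²
N² = 868 / (9.8384 × 10⁻⁵) = 8,822,573
N ≈ √8,822,573 ≈ 2,970.3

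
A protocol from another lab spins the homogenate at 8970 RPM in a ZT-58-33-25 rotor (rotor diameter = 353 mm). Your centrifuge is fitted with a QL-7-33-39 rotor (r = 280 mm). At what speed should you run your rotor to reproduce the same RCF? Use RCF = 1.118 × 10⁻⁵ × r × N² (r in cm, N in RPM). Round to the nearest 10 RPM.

Original rotor: r = 353 mm / 2 = 176.5 mm = 17.65 cm
RCF_original = 1.118 × 10⁻⁵ × 17.65 × (8970)² = 1.118 × 10⁻⁵ × 17.65 × 80,460,900 ≈ 15,877.1 × g
Your rotor: r = 280 mm = 28.0 cm
15,877.1 = 1.118 × 10⁻⁵ × 28 × N²
N² = 15,877.1 / (31.304 × 10⁻⁵) = 50,719,077
N ≈ √50,719,077 ≈ 7,121.7

7120 RPM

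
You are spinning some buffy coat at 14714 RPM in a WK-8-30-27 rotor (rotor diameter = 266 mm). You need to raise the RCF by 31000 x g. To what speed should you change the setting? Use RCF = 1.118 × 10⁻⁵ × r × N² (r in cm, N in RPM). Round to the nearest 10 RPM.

r = 266 mm / 2 = 133 mm = 13.3 cm
Current RCF = 1.118 × 10⁻⁵ × 13.3 × (14714)² = 1.118 × 10⁻⁵ × 13.3 × 216,501,796 ≈ 32,192.5 × g
Target RCF = 32,192.5 + 31,000 = 63,192.5 × g
N² = 63,192.5 / (14.8694 × 10⁻⁵) = 424,983,523
N ≈ √424,983,523 ≈ 20,615.1

≈ 20620 RPM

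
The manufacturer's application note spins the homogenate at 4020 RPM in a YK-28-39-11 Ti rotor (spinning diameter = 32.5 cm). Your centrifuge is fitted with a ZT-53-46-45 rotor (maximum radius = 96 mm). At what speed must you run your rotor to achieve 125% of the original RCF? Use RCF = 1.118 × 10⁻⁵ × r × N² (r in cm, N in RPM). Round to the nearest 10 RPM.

≈ 5850 RPM

Original rotor: r = 32.5 / 2 = 16.25 cm
RCF_original = 1.118 × 10⁻⁵ × 16.25 × (4020)² = 1.118 × 10⁻⁵ × 16.25 × 16,160,400 ≈ 2,935.9 × g
Target RCF = 1.25 × 2,935.9 ≈ 3,669.9 × g
Your rotor: r = 96 mm = 9.6 cm
3,669.9 = 1.118 × 10⁻⁵ × 9.6 × N²
N² = 3,669.9 / (10.7328 × 10⁻⁵) = 34,193,314
N ≈ √34,193,314 ≈ 5,847.5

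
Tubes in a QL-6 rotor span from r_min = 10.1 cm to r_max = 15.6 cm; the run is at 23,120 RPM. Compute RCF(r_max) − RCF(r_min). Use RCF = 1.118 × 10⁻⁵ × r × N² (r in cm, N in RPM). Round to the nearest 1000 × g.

ΔRCF ≈ 33000 g

RCF_max = 1.118 × 10⁻⁵ × 15.6 × (23120)² = 1.118 × 10⁻⁵ × 15.6 × 534,534,400 ≈ 93,227.1 × g
RCF_min = 1.118 × 10⁻⁵ × 10.1 × (23120)² = 1.118 × 10⁻⁵ × 10.1 × 534,534,400 ≈ 60,358.6 × g
ΔRCF = 93,227.1 − 60,358.6 = 32,868.5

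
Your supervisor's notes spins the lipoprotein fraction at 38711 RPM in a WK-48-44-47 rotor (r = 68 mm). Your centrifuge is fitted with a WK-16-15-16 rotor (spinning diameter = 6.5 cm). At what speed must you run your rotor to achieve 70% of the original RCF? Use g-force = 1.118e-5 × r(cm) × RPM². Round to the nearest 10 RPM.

Original rotor: r = 68 mm = 6.8 cm
RCF = 1.118 × 10⁻⁵ × r × N²
RCF_original = 1.118 × 10⁻⁵ × 6.8 × (38711)² = 1.118 × 10⁻⁵ × 6.8 × 1,498,541,521 ≈ 113,925.1 × g
Target RCF = 0.7 × 113,925.1 ≈ 79,747.6 × g
Your rotor: r = 6.5 / 2 = 3.25 cm
79,747.6 = 1.118 × 10⁻⁵ × 3.25 × N²
N² = 79,747.6 / (3.6335 × 10⁻⁵) = 2,194,787,395
N ≈ √2,194,787,395 ≈ 46,848.6

46850 RPM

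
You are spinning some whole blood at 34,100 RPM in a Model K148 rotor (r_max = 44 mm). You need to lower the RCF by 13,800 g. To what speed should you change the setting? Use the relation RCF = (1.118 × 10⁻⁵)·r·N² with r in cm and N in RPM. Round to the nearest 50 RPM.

29700 RPM

r = 44 mm = 4.4 cm
Current RCF = 1.118 × 10⁻⁵ × 4.4 × (34100)² = 1.118 × 10⁻⁵ × 4.4 × 1,162,810,000 ≈ 57,200.9 × g
Target RCF = 57,200.9 − 13,800 = 43,400.9 × g
N² = 43,400.9 / (4.9192 × 10⁻⁵) = 882,275,573
N ≈ √882,275,573 ≈ 29,703.1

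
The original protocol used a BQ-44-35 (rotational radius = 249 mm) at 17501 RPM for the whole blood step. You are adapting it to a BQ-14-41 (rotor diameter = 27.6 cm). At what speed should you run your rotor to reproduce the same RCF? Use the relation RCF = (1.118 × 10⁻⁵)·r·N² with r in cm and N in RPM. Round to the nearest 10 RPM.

Original rotor: r = 249 mm = 24.9 cm
RCF_original = 1.118 × 10⁻⁵ × 24.9 × (17501)² = 1.118 × 10⁻⁵ × 24.9 × 306,285,001 ≈ 85,264.2 × g
Your rotor: r = 27.6 / 2 = 13.8 cm
85,264.2 = 1.118 × 10⁻⁵ × 13.8 × N²
N² = 85,264.2 / (15.4284 × 10⁻⁵) = 552,644,474
N ≈ √552,644,474 ≈ 23,508.4

≈ 23510 RPM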